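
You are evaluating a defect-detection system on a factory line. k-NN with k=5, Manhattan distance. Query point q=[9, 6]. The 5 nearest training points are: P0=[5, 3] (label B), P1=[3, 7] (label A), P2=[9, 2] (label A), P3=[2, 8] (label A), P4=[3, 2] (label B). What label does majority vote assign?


d(q,P0) = 7  (label B)
d(q,P1) = 7  (label A)
d(q,P2) = 4  (label A)
d(q,P3) = 9  (label A)
d(q,P4) = 10  (label B)
Votes: A=3, B=2
Majority → A

A


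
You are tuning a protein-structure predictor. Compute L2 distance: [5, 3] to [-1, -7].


d = √((5+ 1)² + (3+ 7)²)
  = √(36 + 100)
  = √136 = 11.6619

11.6619


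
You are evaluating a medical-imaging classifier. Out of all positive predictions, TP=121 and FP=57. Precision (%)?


Precision = TP/(TP+FP)
= 121/(121+57)
= 121/178 = 67.98%

67.98%


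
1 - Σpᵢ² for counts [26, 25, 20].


Probabilities: [26/71, 25/71, 20/71] ≈ [0.3662, 0.3521, 0.2817]
Σpᵢ² = (676 + 625 + 400)/71² = 1701/5041
Gini = 1 - Σpᵢ² = 1 - 1701/5041 = 0.6626

0.6626


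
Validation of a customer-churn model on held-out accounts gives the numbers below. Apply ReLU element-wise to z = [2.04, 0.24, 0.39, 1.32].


ReLU(2.04) = max(0, 2.04) = 2.04
ReLU(0.24) = max(0, 0.24) = 0.24
ReLU(0.39) = max(0, 0.39) = 0.39
ReLU(1.32) = max(0, 1.32) = 1.32
result = [2.04, 0.24, 0.39, 1.32]

[2.04, 0.24, 0.39, 1.32]


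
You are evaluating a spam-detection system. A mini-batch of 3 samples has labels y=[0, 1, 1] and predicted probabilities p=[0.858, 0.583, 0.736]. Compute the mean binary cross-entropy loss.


L[0] = -ln(1-0.858) = -ln(0.142) = 1.9519
L[1] = -ln(0.583) = 0.5396
L[2] = -ln(0.736) = 0.3065
mean = (1.9519 + 0.5396 + 0.3065)/3 = 0.9327

0.9327


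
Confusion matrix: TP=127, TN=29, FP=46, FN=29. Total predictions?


Total = TP + TN + FP + FN
= 127 + 29 + 46 + 29
= 231
(Predicted positive: 173, predicted negative: 58)

231


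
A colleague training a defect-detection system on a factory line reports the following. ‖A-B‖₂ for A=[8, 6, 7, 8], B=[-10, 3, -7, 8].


d = √((8+ 10)² + (6-3)² + (7+ 7)² + (8-8)²)
  = √(324 + 9 + 196 + 0)
  = √529 = 23.0

23.0


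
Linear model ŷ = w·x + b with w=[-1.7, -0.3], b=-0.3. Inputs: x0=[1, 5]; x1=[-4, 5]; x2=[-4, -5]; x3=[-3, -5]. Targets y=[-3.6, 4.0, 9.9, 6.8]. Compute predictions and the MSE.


ŷ0 = (-1.7)·(1) + (-0.3)·(5) - 0.3 = -3.5
ŷ1 = (-1.7)·(-4) + (-0.3)·(5) - 0.3 = 5.0
ŷ2 = (-1.7)·(-4) + (-0.3)·(-5) - 0.3 = 8.0
ŷ3 = (-1.7)·(-3) + (-0.3)·(-5) - 0.3 = 6.3
errors² = [0.01, 1.0, 3.61, 0.25]
MSE = 4.8700/4 = 1.2175

1.2175


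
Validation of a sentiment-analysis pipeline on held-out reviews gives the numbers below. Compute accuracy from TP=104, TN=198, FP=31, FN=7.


Accuracy = (TP+TN)/(TP+TN+FP+FN)
= (104+198)/(340)
= 302/340 = 88.82%

88.82%


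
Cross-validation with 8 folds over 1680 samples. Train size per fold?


Fold size = 1680/8 = 210
Training per fold = 1680 - 210 = 1470

1470


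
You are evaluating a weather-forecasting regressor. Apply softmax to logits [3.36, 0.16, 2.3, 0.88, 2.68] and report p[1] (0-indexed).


Exponentials: e^3.36=28.7892, e^0.16=1.1735, e^2.3=9.9742, e^0.88=2.4109, e^2.68=14.5851
Sum = 56.9329
Softmax = [0.5057, 0.0206, 0.1752, 0.0423, 0.2562]
p[1] = 1.1735/56.9329 = 0.0206

0.0206


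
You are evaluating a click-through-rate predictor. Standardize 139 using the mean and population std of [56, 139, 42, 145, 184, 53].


μ = 103.1667, σ = 54.8495
z = (139 - 103.1667)/54.8495 = 0.6533

0.6533


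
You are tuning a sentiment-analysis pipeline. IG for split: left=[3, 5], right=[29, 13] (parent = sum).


Parent = [32, 18], H_parent = 0.9427
H_left = 0.9544 (n=8), H_right = 0.8926 (n=42)
H_children = (8/50)·0.9544 + (42/50)·0.8926 = 0.9025
IG = 0.9427 - 0.9025 = 0.0402

0.0402


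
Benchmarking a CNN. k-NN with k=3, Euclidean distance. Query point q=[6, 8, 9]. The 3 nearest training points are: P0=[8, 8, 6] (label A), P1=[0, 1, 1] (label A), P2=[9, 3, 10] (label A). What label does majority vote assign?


d(q,P0) = 3.6056  (label A)
d(q,P1) = 12.2066  (label A)
d(q,P2) = 5.9161  (label A)
Votes: A=3, B=0
Majority → A

A


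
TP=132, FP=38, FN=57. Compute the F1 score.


Precision = 132/170 = 0.7765
Recall = 132/189 = 0.6984
F1 = 2·P·R/(P+R) = 2·TP/(2·TP+FP+FN) = 264/(264+38+57) = 264/359 = 0.7354

0.7354


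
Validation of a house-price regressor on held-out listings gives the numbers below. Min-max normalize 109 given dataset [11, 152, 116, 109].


min=11, max=152
(109-11)/(152-11) = 98/141 = 0.695

0.695


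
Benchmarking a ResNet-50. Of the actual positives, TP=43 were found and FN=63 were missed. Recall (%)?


Recall = TP/(TP+FN)
= 43/(43+63)
= 43/106 = 40.57%

40.57%


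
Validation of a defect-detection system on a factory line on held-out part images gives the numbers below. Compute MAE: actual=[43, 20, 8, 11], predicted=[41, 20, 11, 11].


Absolute errors: |43-41|=2, |20-20|=0, |8-11|=3, |11-11|=0
Sum = 5
MAE = 5/4 = 5/4

5/4


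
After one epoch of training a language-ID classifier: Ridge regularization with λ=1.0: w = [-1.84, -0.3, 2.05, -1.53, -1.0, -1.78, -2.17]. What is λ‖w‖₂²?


‖w‖₂² = (-1.84)² + (-0.3)² + (2.05)² + (-1.53)² + (-1.0)² + (-1.78)² + (-2.17)²
     = 3.3856 + 0.09 + 4.2025 + 2.3409 + 1 + 3.1684 + 4.7089
     = 18.8963
λ·‖w‖₂² = 1.0·18.8963 = 18.8963

18.8963


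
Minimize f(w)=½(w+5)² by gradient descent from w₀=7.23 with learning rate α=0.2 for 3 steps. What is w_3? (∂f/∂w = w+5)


step 1: grad = 7.23+5 = 12.23; w = 7.23 - 0.2·(12.23) = 4.784
step 2: grad = 4.784+5 = 9.784; w = 4.784 - 0.2·(9.784) = 2.8272
step 3: grad = 2.8272+5 = 7.8272; w = 2.8272 - 0.2·(7.8272) = 1.26176

1.26176


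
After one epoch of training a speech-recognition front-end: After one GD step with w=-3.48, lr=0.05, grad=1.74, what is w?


w_new = w - α·∇
= -3.48 - 0.05·1.74
= -3.48 - 0.087
= -3.567

-3.567


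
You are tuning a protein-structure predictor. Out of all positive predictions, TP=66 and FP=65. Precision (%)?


Precision = TP/(TP+FP)
= 66/(66+65)
= 66/131 = 50.38%

50.38%


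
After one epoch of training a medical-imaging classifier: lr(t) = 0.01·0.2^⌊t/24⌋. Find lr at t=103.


n_drops = ⌊103/24⌋ = 4
lr = 0.01·0.2^4 = 0.01·0.0016 = 0.000016

0.000016


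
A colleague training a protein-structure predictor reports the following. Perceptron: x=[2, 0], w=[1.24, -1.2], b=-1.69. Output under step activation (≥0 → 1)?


z = (2)·(1.24) + (0)·(-1.2) - 1.69
  = 0.79
step(z) = 1 (z≥0)

1


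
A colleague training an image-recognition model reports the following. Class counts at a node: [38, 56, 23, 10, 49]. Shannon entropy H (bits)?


Probabilities: [38/176, 56/176, 23/176, 10/176, 49/176] ≈ [0.2159, 0.3182, 0.1307, 0.0568, 0.2784]
H = -((38/176)·log₂(38/176) + (56/176)·log₂(56/176) + (23/176)·log₂(23/176) + (10/176)·log₂(10/176) + (49/176)·log₂(49/176))
  = 2.1355 bits

2.1355 bits


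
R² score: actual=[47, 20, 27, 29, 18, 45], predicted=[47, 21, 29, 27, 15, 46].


ȳ = 31
SS_res = Σ(y-ŷ)² = 19
SS_tot = Σ(y-ȳ)² = 762
R² = 1 - SS_res/SS_tot = 1 - 0.0249 = 0.9751

0.9751


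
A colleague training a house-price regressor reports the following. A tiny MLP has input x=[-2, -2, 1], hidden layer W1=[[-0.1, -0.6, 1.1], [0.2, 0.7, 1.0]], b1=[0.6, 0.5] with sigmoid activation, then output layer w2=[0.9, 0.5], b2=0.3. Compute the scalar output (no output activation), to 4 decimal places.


z1[0] = (-0.1)·(-2) + (-0.6)·(-2) + (1.1)·(1) + 0.6 = 3.1
z1[1] = (0.2)·(-2) + (0.7)·(-2) + (1.0)·(1) + 0.5 = -0.3
h = sigmoid(z1) = [0.9569, 0.4256]
output = (0.9)·(0.9569) + (0.5)·(0.4256) + 0.3 = 1.374

1.374


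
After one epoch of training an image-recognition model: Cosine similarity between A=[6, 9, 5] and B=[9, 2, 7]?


A·B = 6·9 + 9·2 + 5·7 = 107
‖A‖ = √142 = 11.9164, ‖B‖ = √134 = 11.5758
cos = 107/(√142·√134) = 107/√19028 = 0.7757

0.7757


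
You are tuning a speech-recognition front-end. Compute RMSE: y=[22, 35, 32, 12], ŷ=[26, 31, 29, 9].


MSE = 50/4 = 12.5
RMSE = √(50/4) = 3.5355

3.5355


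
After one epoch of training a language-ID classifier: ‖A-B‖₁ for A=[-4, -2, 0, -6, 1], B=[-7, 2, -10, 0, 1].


d = |-4+ 7| + |-2-2| + |0+ 10| + |-6-0| + |1-1|
  = 3 + 4 + 10 + 6 + 0
  = 23

23


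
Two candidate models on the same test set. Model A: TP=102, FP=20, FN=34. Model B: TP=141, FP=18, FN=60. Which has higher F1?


Model A: P=102/122=0.8361, R=102/136=0.75, F1=2PR/(P+R)=2TP/(2TP+FP+FN)=204/258=0.7907
Model B: P=141/159=0.8868, R=141/201=0.7015, F1=2PR/(P+R)=2TP/(2TP+FP+FN)=282/360=0.7833
0.7907 > 0.7833 → Model A

Model A


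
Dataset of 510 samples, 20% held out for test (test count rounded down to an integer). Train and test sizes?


Test = ⌊510·20/100⌋ = 102
Train = 510 - 102 = 408

Train: 408, Test: 102


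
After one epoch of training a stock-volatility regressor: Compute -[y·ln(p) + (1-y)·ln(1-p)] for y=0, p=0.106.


BCE = -[y·ln(p) + (1-y)·ln(1-p)]
= -0 - 1·ln(1-0.106)
= -ln(0.894) = 0.112

0.112


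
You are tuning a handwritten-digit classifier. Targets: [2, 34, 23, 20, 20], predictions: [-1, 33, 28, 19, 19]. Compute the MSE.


Squared errors: (2+ 1)²=9, (34-33)²=1, (23-28)²=25, (20-19)²=1, (20-19)²=1
Sum = 37
MSE = 37/5 = 37/5

37/5


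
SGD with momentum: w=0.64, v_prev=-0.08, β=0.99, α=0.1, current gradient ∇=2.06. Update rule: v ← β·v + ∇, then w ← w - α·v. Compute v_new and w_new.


v_new = 0.99·-0.08 + 2.06 = -0.0792 + 2.06 = 1.9808
w_new = 0.64 - 0.1·1.9808 = 0.64 - 0.19808 = 0.44192

v_new=1.9808, w_new=0.44192


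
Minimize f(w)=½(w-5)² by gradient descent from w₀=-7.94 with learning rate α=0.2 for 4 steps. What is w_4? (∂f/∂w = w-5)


step 1: grad = -7.94-5 = -12.94; w = -7.94 - 0.2·(-12.94) = -5.352
step 2: grad = -5.352-5 = -10.352; w = -5.352 - 0.2·(-10.352) = -3.2816
step 3: grad = -3.2816-5 = -8.2816; w = -3.2816 - 0.2·(-8.2816) = -1.62528
step 4: grad = -1.62528-5 = -6.62528; w = -1.62528 - 0.2·(-6.62528) = -0.300224

-0.300224


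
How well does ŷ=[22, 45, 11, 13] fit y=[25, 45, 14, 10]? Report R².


ȳ = 23.5
SS_res = Σ(y-ŷ)² = 27
SS_tot = Σ(y-ȳ)² = 737
R² = 1 - SS_res/SS_tot = 1 - 0.0366 = 0.9634

0.9634


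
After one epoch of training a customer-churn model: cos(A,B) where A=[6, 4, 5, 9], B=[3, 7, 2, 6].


A·B = 6·3 + 4·7 + 5·2 + 9·6 = 110
‖A‖ = √158 = 12.5698, ‖B‖ = √98 = 9.8995
cos = 110/(√158·√98) = 110/√15484 = 0.884

0.884


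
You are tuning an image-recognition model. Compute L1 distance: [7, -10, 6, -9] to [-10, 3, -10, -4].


d = |7+ 10| + |-10-3| + |6+ 10| + |-9+ 4|
  = 17 + 13 + 16 + 5
  = 51

51


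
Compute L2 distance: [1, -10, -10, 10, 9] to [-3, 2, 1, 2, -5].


d = √((1+ 3)² + (-10-2)² + (-10-1)² + (10-2)² + (9+ 5)²)
  = √(16 + 144 + 121 + 64 + 196)
  = √541 = 23.2594

23.2594


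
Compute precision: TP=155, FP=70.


Precision = TP/(TP+FP)
= 155/(155+70)
= 155/225 = 68.89%

68.89%


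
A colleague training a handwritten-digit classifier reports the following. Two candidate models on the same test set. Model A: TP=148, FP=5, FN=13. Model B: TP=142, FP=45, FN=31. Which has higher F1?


Model A: P=148/153=0.9673, R=148/161=0.9193, F1=2PR/(P+R)=2TP/(2TP+FP+FN)=296/314=0.9427
Model B: P=142/187=0.7594, R=142/173=0.8208, F1=2PR/(P+R)=2TP/(2TP+FP+FN)=284/360=0.7889
0.9427 > 0.7889 → Model A

Model A


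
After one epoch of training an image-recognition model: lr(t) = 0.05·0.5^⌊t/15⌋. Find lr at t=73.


n_drops = ⌊73/15⌋ = 4
lr = 0.05·0.5^4 = 0.05·0.0625 = 0.003125

0.003125


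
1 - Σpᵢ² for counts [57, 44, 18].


Probabilities: [57/119, 44/119, 18/119] ≈ [0.479, 0.3697, 0.1513]
Σpᵢ² = (3249 + 1936 + 324)/119² = 5509/14161
Gini = 1 - Σpᵢ² = 1 - 5509/14161 = 0.611

0.611


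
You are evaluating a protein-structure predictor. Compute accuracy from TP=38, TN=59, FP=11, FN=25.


Accuracy = (TP+TN)/(TP+TN+FP+FN)
= (38+59)/(133)
= 97/133 = 72.93%

72.93%


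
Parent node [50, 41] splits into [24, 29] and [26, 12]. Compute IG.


Parent = [50, 41], H_parent = 0.9929
H_left = 0.9936 (n=53), H_right = 0.8997 (n=38)
H_children = (53/91)·0.9936 + (38/91)·0.8997 = 0.9544
IG = 0.9929 - 0.9544 = 0.0385

0.0385


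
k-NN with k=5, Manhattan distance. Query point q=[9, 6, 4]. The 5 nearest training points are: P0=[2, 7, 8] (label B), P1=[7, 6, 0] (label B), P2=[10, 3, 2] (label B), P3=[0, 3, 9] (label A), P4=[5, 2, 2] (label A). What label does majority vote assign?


d(q,P0) = 12  (label B)
d(q,P1) = 6  (label B)
d(q,P2) = 6  (label B)
d(q,P3) = 17  (label A)
d(q,P4) = 10  (label A)
Votes: A=2, B=3
Majority → B

B


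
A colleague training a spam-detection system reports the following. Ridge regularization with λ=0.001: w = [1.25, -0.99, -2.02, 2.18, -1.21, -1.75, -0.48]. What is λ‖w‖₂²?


‖w‖₂² = (1.25)² + (-0.99)² + (-2.02)² + (2.18)² + (-1.21)² + (-1.75)² + (-0.48)²
     = 1.5625 + 0.9801 + 4.0804 + 4.7524 + 1.4641 + 3.0625 + 0.2304
     = 16.1324
λ·‖w‖₂² = 0.001·16.1324 = 0.016132

0.016132


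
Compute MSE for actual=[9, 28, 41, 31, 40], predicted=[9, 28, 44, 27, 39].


Squared errors: (9-9)²=0, (28-28)²=0, (41-44)²=9, (31-27)²=16, (40-39)²=1
Sum = 26
MSE = 26/5 = 26/5

26/5


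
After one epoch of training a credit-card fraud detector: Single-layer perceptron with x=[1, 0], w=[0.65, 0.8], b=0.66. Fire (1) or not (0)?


z = (1)·(0.65) + (0)·(0.8) + 0.66
  = 1.31
step(z) = 1 (z≥0)

1


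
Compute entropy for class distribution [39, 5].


Probabilities: [39/44, 5/44] ≈ [0.8864, 0.1136]
H = -((39/44)·log₂(39/44) + (5/44)·log₂(5/44))
  = 0.5108 bits

0.5108 bits


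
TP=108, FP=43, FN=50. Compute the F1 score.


Precision = 108/151 = 0.7152
Recall = 108/158 = 0.6835
F1 = 2·P·R/(P+R) = 2·TP/(2·TP+FP+FN) = 216/(216+43+50) = 216/309 = 0.699

0.699


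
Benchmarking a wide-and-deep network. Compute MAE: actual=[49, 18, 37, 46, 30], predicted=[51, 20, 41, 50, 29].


Absolute errors: |49-51|=2, |18-20|=2, |37-41|=4, |46-50|=4, |30-29|=1
Sum = 13
MAE = 13/5 = 13/5

13/5


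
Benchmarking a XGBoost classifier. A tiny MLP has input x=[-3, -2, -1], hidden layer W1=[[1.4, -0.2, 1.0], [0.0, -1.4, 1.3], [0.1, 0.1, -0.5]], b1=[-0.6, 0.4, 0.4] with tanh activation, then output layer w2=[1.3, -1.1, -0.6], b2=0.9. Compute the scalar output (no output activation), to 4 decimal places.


z1[0] = (1.4)·(-3) + (-0.2)·(-2) + (1.0)·(-1) - 0.6 = -5.4
z1[1] = (0.0)·(-3) + (-1.4)·(-2) + (1.3)·(-1) + 0.4 = 1.9
z1[2] = (0.1)·(-3) + (0.1)·(-2) + (-0.5)·(-1) + 0.4 = 0.4
h = tanh(z1) = [-1.0, 0.9562, 0.3799]
output = (1.3)·(-1.0) + (-1.1)·(0.9562) + (-0.6)·(0.3799) + 0.9 = -1.6798

-1.6798


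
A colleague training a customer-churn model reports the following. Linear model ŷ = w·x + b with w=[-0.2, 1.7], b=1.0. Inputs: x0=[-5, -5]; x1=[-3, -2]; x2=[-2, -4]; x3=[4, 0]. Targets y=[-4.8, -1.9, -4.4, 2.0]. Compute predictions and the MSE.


ŷ0 = (-0.2)·(-5) + (1.7)·(-5) + 1.0 = -6.5
ŷ1 = (-0.2)·(-3) + (1.7)·(-2) + 1.0 = -1.8
ŷ2 = (-0.2)·(-2) + (1.7)·(-4) + 1.0 = -5.4
ŷ3 = (-0.2)·(4) + (1.7)·(0) + 1.0 = 0.2
errors² = [2.89, 0.01, 1.0, 3.24]
MSE = 7.1400/4 = 1.785

1.785


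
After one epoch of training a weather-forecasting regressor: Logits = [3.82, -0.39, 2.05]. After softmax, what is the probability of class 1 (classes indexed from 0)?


Exponentials: e^3.82=45.6042, e^-0.39=0.6771, e^2.05=7.7679
Sum = 54.0492
Softmax = [0.8438, 0.0125, 0.1437]
p[1] = 0.6771/54.0492 = 0.0125

0.0125


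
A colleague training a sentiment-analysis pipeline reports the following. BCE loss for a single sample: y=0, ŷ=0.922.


BCE = -[y·ln(p) + (1-y)·ln(1-p)]
= -0 - 1·ln(1-0.922)
= -ln(0.078) = 2.551

2.551


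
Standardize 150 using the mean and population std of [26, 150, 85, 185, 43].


μ = 97.8, σ = 61.075
z = (150 - 97.8)/61.075 = 0.8547

0.8547


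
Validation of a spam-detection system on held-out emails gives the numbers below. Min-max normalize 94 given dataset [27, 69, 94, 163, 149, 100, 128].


min=27, max=163
(94-27)/(163-27) = 67/136 = 0.4926

0.4926


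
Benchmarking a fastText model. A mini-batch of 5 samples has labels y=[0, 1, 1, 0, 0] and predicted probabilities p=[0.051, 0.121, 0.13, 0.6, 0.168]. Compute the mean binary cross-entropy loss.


L[0] = -ln(1-0.051) = -ln(0.949) = 0.0523
L[1] = -ln(0.121) = 2.112
L[2] = -ln(0.13) = 2.0402
L[3] = -ln(1-0.6) = -ln(0.4) = 0.9163
L[4] = -ln(1-0.168) = -ln(0.832) = 0.1839
mean = (0.0523 + 2.112 + 2.0402 + 0.9163 + 0.1839)/5 = 1.0609

1.0609


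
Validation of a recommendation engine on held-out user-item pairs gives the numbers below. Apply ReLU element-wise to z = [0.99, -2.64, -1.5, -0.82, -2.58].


ReLU(0.99) = max(0, 0.99) = 0.99
ReLU(-2.64) = max(0, -2.64) = 0.0
ReLU(-1.5) = max(0, -1.5) = 0.0
ReLU(-0.82) = max(0, -0.82) = 0.0
ReLU(-2.58) = max(0, -2.58) = 0.0
result = [0.99, 0.0, 0.0, 0.0, 0.0]

[0.99, 0.0, 0.0, 0.0, 0.0]


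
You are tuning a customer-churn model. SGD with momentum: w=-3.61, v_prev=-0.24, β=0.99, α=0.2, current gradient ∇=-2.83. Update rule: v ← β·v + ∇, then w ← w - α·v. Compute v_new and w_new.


v_new = 0.99·-0.24 - 2.83 = -0.2376 - 2.83 = -3.0676
w_new = -3.61 - 0.2·-3.0676 = -3.61 + 0.61352 = -2.99648

v_new=-3.0676, w_new=-2.99648


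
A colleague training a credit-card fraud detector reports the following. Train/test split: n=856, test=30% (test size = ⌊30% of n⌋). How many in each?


Test = ⌊856·30/100⌋ = 256
Train = 856 - 256 = 600

Train: 600, Test: 256


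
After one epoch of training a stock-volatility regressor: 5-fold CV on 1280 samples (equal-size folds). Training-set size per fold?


Fold size = 1280/5 = 256
Training per fold = 1280 - 256 = 1024

1024


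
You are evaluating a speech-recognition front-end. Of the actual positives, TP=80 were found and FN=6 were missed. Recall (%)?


Recall = TP/(TP+FN)
= 80/(80+6)
= 80/86 = 93.02%

93.02%


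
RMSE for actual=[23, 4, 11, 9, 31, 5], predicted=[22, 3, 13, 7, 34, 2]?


MSE = 28/6 = 4.6667
RMSE = √(28/6) = 2.1602

2.1602


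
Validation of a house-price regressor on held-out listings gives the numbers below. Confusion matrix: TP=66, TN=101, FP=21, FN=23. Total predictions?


Total = TP + TN + FP + FN
= 66 + 101 + 21 + 23
= 211
(Predicted positive: 87, predicted negative: 124)

211


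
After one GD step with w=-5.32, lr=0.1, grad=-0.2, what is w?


w_new = w - α·∇
= -5.32 - 0.1·-0.2
= -5.32 + 0.02
= -5.3

-5.3


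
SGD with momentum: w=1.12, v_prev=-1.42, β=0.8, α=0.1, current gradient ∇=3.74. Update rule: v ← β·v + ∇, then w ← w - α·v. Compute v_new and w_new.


v_new = 0.8·-1.42 + 3.74 = -1.136 + 3.74 = 2.604
w_new = 1.12 - 0.1·2.604 = 1.12 - 0.2604 = 0.8596

v_new=2.604, w_new=0.8596


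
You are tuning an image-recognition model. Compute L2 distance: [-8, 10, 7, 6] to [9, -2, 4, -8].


d = √((-8-9)² + (10+ 2)² + (7-4)² + (6+ 8)²)
  = √(289 + 144 + 9 + 196)
  = √638 = 25.2587

25.2587


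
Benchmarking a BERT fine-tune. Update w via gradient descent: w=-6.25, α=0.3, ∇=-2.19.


w_new = w - α·∇
= -6.25 - 0.3·-2.19
= -6.25 + 0.657
= -5.593

-5.593


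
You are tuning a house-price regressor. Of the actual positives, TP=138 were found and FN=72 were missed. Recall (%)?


Recall = TP/(TP+FN)
= 138/(138+72)
= 138/210 = 65.71%

65.71%


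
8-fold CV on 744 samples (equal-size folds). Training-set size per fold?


Fold size = 744/8 = 93
Training per fold = 744 - 93 = 651

651


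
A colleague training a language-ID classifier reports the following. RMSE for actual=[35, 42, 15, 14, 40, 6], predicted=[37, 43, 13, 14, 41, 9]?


MSE = 19/6 = 3.1667
RMSE = √(19/6) = 1.7795

1.7795


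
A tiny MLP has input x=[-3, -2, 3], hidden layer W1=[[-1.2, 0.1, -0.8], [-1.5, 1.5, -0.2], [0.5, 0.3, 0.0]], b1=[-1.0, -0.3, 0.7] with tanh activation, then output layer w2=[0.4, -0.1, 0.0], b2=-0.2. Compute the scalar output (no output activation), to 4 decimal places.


z1[0] = (-1.2)·(-3) + (0.1)·(-2) + (-0.8)·(3) - 1.0 = 0.0
z1[1] = (-1.5)·(-3) + (1.5)·(-2) + (-0.2)·(3) - 0.3 = 0.6
z1[2] = (0.5)·(-3) + (0.3)·(-2) + (0.0)·(3) + 0.7 = -1.4
h = tanh(z1) = [0.0, 0.537, -0.8854]
output = (0.4)·(0.0) + (-0.1)·(0.537) + (0.0)·(-0.8854) - 0.2 = -0.2537

-0.2537


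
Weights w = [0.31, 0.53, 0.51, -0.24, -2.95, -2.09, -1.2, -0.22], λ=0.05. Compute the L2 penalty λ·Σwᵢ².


‖w‖₂² = (0.31)² + (0.53)² + (0.51)² + (-0.24)² + (-2.95)² + (-2.09)² + (-1.2)² + (-0.22)²
     = 0.0961 + 0.2809 + 0.2601 + 0.0576 + 8.7025 + 4.3681 + 1.44 + 0.0484
     = 15.2537
λ·‖w‖₂² = 0.05·15.2537 = 0.762685

0.762685


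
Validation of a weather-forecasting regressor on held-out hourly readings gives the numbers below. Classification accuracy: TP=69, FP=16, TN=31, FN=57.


Accuracy = (TP+TN)/(TP+TN+FP+FN)
= (69+31)/(173)
= 100/173 = 57.8%

57.8%


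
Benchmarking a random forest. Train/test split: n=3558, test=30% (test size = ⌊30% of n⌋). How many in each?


Test = ⌊3558·30/100⌋ = 1067
Train = 3558 - 1067 = 2491

Train: 2491, Test: 1067


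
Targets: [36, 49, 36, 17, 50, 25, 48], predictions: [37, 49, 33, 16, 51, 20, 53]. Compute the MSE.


Squared errors: (36-37)²=1, (49-49)²=0, (36-33)²=9, (17-16)²=1, (50-51)²=1, (25-20)²=25, (48-53)²=25
Sum = 62
MSE = 62/7 = 62/7

62/7


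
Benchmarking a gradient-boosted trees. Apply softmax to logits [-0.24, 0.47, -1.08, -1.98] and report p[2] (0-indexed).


Exponentials: e^-0.24=0.7866, e^0.47=1.6, e^-1.08=0.3396, e^-1.98=0.1381
Sum = 2.8643
Softmax = [0.2746, 0.5586, 0.1186, 0.0482]
p[2] = 0.3396/2.8643 = 0.1186

0.1186


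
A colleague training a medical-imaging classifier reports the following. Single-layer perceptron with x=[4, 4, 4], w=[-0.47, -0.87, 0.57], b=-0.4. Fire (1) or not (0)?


z = (4)·(-0.47) + (4)·(-0.87) + (4)·(0.57) - 0.4
  = -3.48
step(z) = 0 (z<0)

0


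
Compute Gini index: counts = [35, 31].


Probabilities: [35/66, 31/66] ≈ [0.5303, 0.4697]
Σpᵢ² = (1225 + 961)/66² = 2186/4356
Gini = 1 - Σpᵢ² = 1 - 2186/4356 = 0.4982

0.4982


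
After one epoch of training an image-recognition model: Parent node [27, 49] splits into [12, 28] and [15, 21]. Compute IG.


Parent = [27, 49], H_parent = 0.9387
H_left = 0.8813 (n=40), H_right = 0.9799 (n=36)
H_children = (40/76)·0.8813 + (36/76)·0.9799 = 0.928
IG = 0.9387 - 0.928 = 0.0107

0.0107


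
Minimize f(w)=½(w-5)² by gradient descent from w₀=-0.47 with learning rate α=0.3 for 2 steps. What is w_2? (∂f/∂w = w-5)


step 1: grad = -0.47-5 = -5.47; w = -0.47 - 0.3·(-5.47) = 1.171
step 2: grad = 1.171-5 = -3.829; w = 1.171 - 0.3·(-3.829) = 2.3197

2.3197


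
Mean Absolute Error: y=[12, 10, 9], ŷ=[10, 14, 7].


Absolute errors: |12-10|=2, |10-14|=4, |9-7|=2
Sum = 8
MAE = 8/3 = 8/3

8/3


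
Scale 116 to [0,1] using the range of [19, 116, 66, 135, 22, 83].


min=19, max=135
(116-19)/(135-19) = 97/116 = 0.8362

0.8362


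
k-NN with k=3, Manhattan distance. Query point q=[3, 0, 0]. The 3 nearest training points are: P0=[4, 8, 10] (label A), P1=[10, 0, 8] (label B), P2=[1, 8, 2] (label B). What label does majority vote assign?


d(q,P0) = 19  (label A)
d(q,P1) = 15  (label B)
d(q,P2) = 12  (label B)
Votes: A=1, B=2
Majority → B

B


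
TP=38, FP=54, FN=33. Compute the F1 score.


Precision = 38/92 = 0.413
Recall = 38/71 = 0.5352
F1 = 2·P·R/(P+R) = 2·TP/(2·TP+FP+FN) = 76/(76+54+33) = 76/163 = 0.4663

0.4663


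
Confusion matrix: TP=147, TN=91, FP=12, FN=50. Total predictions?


Total = TP + TN + FP + FN
= 147 + 91 + 12 + 50
= 300
(Predicted positive: 159, predicted negative: 141)

300


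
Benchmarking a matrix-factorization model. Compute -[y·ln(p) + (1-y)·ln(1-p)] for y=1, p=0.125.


BCE = -[y·ln(p) + (1-y)·ln(1-p)]
= -1·ln(0.125) - 0
= -ln(0.125) = 2.0794

2.0794


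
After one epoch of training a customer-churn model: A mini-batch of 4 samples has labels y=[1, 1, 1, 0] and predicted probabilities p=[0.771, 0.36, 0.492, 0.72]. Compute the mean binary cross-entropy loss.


L[0] = -ln(0.771) = 0.2601
L[1] = -ln(0.36) = 1.0217
L[2] = -ln(0.492) = 0.7093
L[3] = -ln(1-0.72) = -ln(0.28) = 1.273
mean = (0.2601 + 1.0217 + 0.7093 + 1.273)/4 = 0.816

0.816


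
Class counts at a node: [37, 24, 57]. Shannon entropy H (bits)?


Probabilities: [37/118, 24/118, 57/118] ≈ [0.3136, 0.2034, 0.4831]
H = -((37/118)·log₂(37/118) + (24/118)·log₂(24/118) + (57/118)·log₂(57/118))
  = 1.4991 bits

1.4991 bits


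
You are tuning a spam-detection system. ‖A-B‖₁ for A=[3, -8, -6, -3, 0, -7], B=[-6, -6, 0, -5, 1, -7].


d = |3+ 6| + |-8+ 6| + |-6-0| + |-3+ 5| + |0-1| + |-7+ 7|
  = 9 + 2 + 6 + 2 + 1 + 0
  = 20

20


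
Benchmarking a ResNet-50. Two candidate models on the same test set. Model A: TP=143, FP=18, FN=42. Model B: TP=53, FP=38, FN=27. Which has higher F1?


Model A: P=143/161=0.8882, R=143/185=0.773, F1=2PR/(P+R)=2TP/(2TP+FP+FN)=286/346=0.8266
Model B: P=53/91=0.5824, R=53/80=0.6625, F1=2PR/(P+R)=2TP/(2TP+FP+FN)=106/171=0.6199
0.8266 > 0.6199 → Model A

Model A


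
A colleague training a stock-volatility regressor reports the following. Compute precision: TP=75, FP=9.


Precision = TP/(TP+FP)
= 75/(75+9)
= 75/84 = 89.29%

89.29%


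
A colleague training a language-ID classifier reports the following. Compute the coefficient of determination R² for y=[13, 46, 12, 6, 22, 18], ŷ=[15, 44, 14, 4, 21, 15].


ȳ = 19.5
SS_res = Σ(y-ŷ)² = 26
SS_tot = Σ(y-ȳ)² = 991.5
R² = 1 - SS_res/SS_tot = 1 - 0.0262 = 0.9738

0.9738


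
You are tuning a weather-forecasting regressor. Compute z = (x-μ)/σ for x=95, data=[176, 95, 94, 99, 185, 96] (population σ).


μ = 124.1667, σ = 39.9475
z = (95 - 124.1667)/39.9475 = -0.7301

-0.7301


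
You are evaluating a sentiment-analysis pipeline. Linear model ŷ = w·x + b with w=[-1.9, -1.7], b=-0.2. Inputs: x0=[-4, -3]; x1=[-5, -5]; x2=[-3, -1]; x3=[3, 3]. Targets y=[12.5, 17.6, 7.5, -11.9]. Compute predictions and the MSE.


ŷ0 = (-1.9)·(-4) + (-1.7)·(-3) - 0.2 = 12.5
ŷ1 = (-1.9)·(-5) + (-1.7)·(-5) - 0.2 = 17.8
ŷ2 = (-1.9)·(-3) + (-1.7)·(-1) - 0.2 = 7.2
ŷ3 = (-1.9)·(3) + (-1.7)·(3) - 0.2 = -11.0
errors² = [0.0, 0.04, 0.09, 0.81]
MSE = 0.9400/4 = 0.235

0.235


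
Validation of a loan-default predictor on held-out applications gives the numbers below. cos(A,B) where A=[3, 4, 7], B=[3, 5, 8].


A·B = 3·3 + 4·5 + 7·8 = 85
‖A‖ = √74 = 8.6023, ‖B‖ = √98 = 9.8995
cos = 85/(√74·√98) = 85/√7252 = 0.9981

0.9981


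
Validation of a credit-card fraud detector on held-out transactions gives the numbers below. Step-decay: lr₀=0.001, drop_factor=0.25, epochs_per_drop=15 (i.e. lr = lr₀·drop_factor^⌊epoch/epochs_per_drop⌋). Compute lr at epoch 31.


n_drops = ⌊31/15⌋ = 2
lr = 0.001·0.25^2 = 0.001·0.0625 = 0.0000625

0.0000625


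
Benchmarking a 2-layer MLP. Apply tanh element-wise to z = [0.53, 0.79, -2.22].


tanh(0.53) = 0.4854
tanh(0.79) = 0.6584
tanh(-2.22) = -0.9767
result = [0.4854, 0.6584, -0.9767]

[0.4854, 0.6584, -0.9767]


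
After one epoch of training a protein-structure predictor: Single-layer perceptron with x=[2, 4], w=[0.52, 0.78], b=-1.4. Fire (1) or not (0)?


z = (2)·(0.52) + (4)·(0.78) - 1.4
  = 2.76
step(z) = 1 (z≥0)

1


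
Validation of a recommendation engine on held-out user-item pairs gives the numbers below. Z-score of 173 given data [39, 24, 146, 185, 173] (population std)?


μ = 113.4, σ = 68.2191
z = (173 - 113.4)/68.2191 = 0.8737

0.8737


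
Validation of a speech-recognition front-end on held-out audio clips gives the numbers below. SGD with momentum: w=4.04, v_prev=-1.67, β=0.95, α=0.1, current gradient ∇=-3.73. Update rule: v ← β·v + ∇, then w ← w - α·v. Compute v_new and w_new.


v_new = 0.95·-1.67 - 3.73 = -1.5865 - 3.73 = -5.3165
w_new = 4.04 - 0.1·-5.3165 = 4.04 + 0.53165 = 4.57165

v_new=-5.3165, w_new=4.57165


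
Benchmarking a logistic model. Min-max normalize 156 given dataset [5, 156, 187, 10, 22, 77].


min=5, max=187
(156-5)/(187-5) = 151/182 = 0.8297

0.8297


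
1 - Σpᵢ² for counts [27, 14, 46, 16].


Probabilities: [27/103, 14/103, 46/103, 16/103] ≈ [0.2621, 0.1359, 0.4466, 0.1553]
Σpᵢ² = (729 + 196 + 2116 + 256)/103² = 3297/10609
Gini = 1 - Σpᵢ² = 1 - 3297/10609 = 0.6892

0.6892


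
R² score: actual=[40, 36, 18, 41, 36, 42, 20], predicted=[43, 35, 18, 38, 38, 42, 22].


ȳ = 33.2857
SS_res = Σ(y-ŷ)² = 27
SS_tot = Σ(y-ȳ)² = 605.43
R² = 1 - SS_res/SS_tot = 1 - 0.0446 = 0.9554

0.9554


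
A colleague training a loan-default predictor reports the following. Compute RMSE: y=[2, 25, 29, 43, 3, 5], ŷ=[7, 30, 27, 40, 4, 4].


MSE = 65/6 = 10.8333
RMSE = √(65/6) = 3.2914

3.2914


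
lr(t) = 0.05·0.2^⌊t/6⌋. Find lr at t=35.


n_drops = ⌊35/6⌋ = 5
lr = 0.05·0.2^5 = 0.05·0.00032 = 0.000016

0.000016


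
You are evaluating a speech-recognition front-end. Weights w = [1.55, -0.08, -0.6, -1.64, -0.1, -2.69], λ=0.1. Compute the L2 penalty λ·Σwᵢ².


‖w‖₂² = (1.55)² + (-0.08)² + (-0.6)² + (-1.64)² + (-0.1)² + (-2.69)²
     = 2.4025 + 0.0064 + 0.36 + 2.6896 + 0.01 + 7.2361
     = 12.7046
λ·‖w‖₂² = 0.1·12.7046 = 1.27046

1.27046


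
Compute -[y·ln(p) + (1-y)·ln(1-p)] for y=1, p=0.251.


BCE = -[y·ln(p) + (1-y)·ln(1-p)]
= -1·ln(0.251) - 0
= -ln(0.251) = 1.3823

1.3823


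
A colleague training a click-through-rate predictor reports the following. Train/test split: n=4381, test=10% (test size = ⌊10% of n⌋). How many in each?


Test = ⌊4381·10/100⌋ = 438
Train = 4381 - 438 = 3943

Train: 3943, Test: 438


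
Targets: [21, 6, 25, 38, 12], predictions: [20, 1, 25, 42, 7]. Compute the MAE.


Absolute errors: |21-20|=1, |6-1|=5, |25-25|=0, |38-42|=4, |12-7|=5
Sum = 15
MAE = 15/5 = 3

3


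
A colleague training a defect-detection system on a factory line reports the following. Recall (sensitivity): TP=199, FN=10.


Recall = TP/(TP+FN)
= 199/(199+10)
= 199/209 = 95.22%

95.22%


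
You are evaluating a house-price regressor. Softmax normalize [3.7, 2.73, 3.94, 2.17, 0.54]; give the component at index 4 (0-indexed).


Exponentials: e^3.7=40.4473, e^2.73=15.3329, e^3.94=51.4186, e^2.17=8.7583, e^0.54=1.716
Sum = 117.6731
Softmax = [0.3437, 0.1303, 0.437, 0.0744, 0.0146]
p[4] = 1.716/117.6731 = 0.0146

0.0146


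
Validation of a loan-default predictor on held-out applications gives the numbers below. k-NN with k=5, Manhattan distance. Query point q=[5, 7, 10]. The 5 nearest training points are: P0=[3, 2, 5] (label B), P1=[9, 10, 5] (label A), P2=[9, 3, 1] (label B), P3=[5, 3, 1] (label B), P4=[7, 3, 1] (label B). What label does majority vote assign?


d(q,P0) = 12  (label B)
d(q,P1) = 12  (label A)
d(q,P2) = 17  (label B)
d(q,P3) = 13  (label B)
d(q,P4) = 15  (label B)
Votes: A=1, B=4
Majority → B

B


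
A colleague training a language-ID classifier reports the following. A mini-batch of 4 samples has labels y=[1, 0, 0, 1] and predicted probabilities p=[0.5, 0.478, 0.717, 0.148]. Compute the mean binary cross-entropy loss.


L[0] = -ln(0.5) = 0.6931
L[1] = -ln(1-0.478) = -ln(0.522) = 0.6501
L[2] = -ln(1-0.717) = -ln(0.283) = 1.2623
L[3] = -ln(0.148) = 1.9105
mean = (0.6931 + 0.6501 + 1.2623 + 1.9105)/4 = 1.129

1.129


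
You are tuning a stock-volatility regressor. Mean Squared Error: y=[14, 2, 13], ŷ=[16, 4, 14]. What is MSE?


Squared errors: (14-16)²=4, (2-4)²=4, (13-14)²=1
Sum = 9
MSE = 9/3 = 3

3


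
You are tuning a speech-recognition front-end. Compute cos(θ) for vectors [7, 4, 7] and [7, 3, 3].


A·B = 7·7 + 4·3 + 7·3 = 82
‖A‖ = √114 = 10.6771, ‖B‖ = √67 = 8.1854
cos = 82/(√114·√67) = 82/√7638 = 0.9383

0.9383


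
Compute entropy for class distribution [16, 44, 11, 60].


Probabilities: [16/131, 44/131, 11/131, 60/131] ≈ [0.1221, 0.3359, 0.084, 0.458]
H = -((16/131)·log₂(16/131) + (44/131)·log₂(44/131) + (11/131)·log₂(11/131) + (60/131)·log₂(60/131))
  = 1.7152 bits

1.7152 bits


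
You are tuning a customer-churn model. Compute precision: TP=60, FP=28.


Precision = TP/(TP+FP)
= 60/(60+28)
= 60/88 = 68.18%

68.18%


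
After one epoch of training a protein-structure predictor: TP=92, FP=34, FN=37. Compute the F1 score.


Precision = 92/126 = 0.7302
Recall = 92/129 = 0.7132
F1 = 2·P·R/(P+R) = 2·TP/(2·TP+FP+FN) = 184/(184+34+37) = 184/255 = 0.7216

0.7216


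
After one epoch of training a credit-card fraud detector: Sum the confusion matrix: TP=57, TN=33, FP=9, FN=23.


Total = TP + TN + FP + FN
= 57 + 33 + 9 + 23
= 122
(Predicted positive: 66, predicted negative: 56)

122


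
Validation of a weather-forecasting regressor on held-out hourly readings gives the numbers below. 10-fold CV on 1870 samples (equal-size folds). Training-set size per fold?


Fold size = 1870/10 = 187
Training per fold = 1870 - 187 = 1683

1683


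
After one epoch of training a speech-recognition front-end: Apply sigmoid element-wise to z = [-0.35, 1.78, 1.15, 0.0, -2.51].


σ(-0.35) = 1/(1+e^0.35) = 0.4134
σ(1.78) = 1/(1+e^-1.78) = 0.8557
σ(1.15) = 1/(1+e^-1.15) = 0.7595
σ(0.0) = 1/(1+e^-0.0) = 0.5
σ(-2.51) = 1/(1+e^2.51) = 0.0752
result = [0.4134, 0.8557, 0.7595, 0.5, 0.0752]

[0.4134, 0.8557, 0.7595, 0.5, 0.0752]


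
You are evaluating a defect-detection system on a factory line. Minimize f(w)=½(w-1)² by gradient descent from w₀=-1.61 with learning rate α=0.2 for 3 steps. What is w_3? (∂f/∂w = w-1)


step 1: grad = -1.61-1 = -2.61; w = -1.61 - 0.2·(-2.61) = -1.088
step 2: grad = -1.088-1 = -2.088; w = -1.088 - 0.2·(-2.088) = -0.6704
step 3: grad = -0.6704-1 = -1.6704; w = -0.6704 - 0.2·(-1.6704) = -0.33632

-0.33632


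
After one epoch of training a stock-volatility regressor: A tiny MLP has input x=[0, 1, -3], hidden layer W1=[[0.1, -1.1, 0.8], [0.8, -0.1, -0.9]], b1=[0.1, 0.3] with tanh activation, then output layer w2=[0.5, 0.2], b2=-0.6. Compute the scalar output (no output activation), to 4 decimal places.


z1[0] = (0.1)·(0) + (-1.1)·(1) + (0.8)·(-3) + 0.1 = -3.4
z1[1] = (0.8)·(0) + (-0.1)·(1) + (-0.9)·(-3) + 0.3 = 2.9
h = tanh(z1) = [-0.9978, 0.994]
output = (0.5)·(-0.9978) + (0.2)·(0.994) - 0.6 = -0.9001

-0.9001


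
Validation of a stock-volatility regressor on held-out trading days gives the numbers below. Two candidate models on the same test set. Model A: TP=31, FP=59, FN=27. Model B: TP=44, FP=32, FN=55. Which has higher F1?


Model A: P=31/90=0.3444, R=31/58=0.5345, F1=2PR/(P+R)=2TP/(2TP+FP+FN)=62/148=0.4189
Model B: P=44/76=0.5789, R=44/99=0.4444, F1=2PR/(P+R)=2TP/(2TP+FP+FN)=88/175=0.5029
0.4189 < 0.5029 → Model B

Model B


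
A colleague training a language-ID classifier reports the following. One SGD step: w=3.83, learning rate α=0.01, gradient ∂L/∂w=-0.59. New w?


w_new = w - α·∇
= 3.83 - 0.01·-0.59
= 3.83 + 0.0059
= 3.8359

3.8359


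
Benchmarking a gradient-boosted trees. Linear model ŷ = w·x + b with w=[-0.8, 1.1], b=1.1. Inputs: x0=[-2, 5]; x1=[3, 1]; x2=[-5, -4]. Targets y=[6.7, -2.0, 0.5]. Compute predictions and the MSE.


ŷ0 = (-0.8)·(-2) + (1.1)·(5) + 1.1 = 8.2
ŷ1 = (-0.8)·(3) + (1.1)·(1) + 1.1 = -0.2
ŷ2 = (-0.8)·(-5) + (1.1)·(-4) + 1.1 = 0.7
errors² = [2.25, 3.24, 0.04]
MSE = 5.5300/3 = 1.8433

1.8433


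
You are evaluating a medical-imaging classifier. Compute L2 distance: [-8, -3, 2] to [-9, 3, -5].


d = √((-8+ 9)² + (-3-3)² + (2+ 5)²)
  = √(1 + 36 + 49)
  = √86 = 9.2736

9.2736


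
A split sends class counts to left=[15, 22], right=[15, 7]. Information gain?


Parent = [30, 29], H_parent = 0.9998
H_left = 0.974 (n=37), H_right = 0.9024 (n=22)
H_children = (37/59)·0.974 + (22/59)·0.9024 = 0.9473
IG = 0.9998 - 0.9473 = 0.0525

0.0525


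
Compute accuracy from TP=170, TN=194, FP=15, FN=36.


Accuracy = (TP+TN)/(TP+TN+FP+FN)
= (170+194)/(415)
= 364/415 = 87.71%

87.71%


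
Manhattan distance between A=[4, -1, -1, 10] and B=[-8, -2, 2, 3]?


d = |4+ 8| + |-1+ 2| + |-1-2| + |10-3|
  = 12 + 1 + 3 + 7
  = 23

23


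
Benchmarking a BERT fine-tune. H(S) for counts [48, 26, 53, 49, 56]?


Probabilities: [48/232, 26/232, 53/232, 49/232, 56/232] ≈ [0.2069, 0.1121, 0.2284, 0.2112, 0.2414]
H = -((48/232)·log₂(48/232) + (26/232)·log₂(26/232) + (53/232)·log₂(53/232) + (49/232)·log₂(49/232) + (56/232)·log₂(56/232))
  = 2.2795 bits

2.2795 bits


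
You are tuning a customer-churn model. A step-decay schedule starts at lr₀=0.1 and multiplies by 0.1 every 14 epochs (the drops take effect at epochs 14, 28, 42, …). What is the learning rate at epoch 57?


n_drops = ⌊57/14⌋ = 4
lr = 0.1·0.1^4 = 0.1·0.0001 = 0.00001

0.00001


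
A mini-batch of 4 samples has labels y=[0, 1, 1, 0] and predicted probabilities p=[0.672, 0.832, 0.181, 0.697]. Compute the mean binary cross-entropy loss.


L[0] = -ln(1-0.672) = -ln(0.328) = 1.1147
L[1] = -ln(0.832) = 0.1839
L[2] = -ln(0.181) = 1.7093
L[3] = -ln(1-0.697) = -ln(0.303) = 1.194
mean = (1.1147 + 0.1839 + 1.7093 + 1.194)/4 = 1.0505

1.0505


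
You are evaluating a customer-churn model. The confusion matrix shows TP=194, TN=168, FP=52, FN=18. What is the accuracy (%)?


Accuracy = (TP+TN)/(TP+TN+FP+FN)
= (194+168)/(432)
= 362/432 = 83.8%

83.8%


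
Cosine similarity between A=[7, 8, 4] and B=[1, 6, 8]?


A·B = 7·1 + 8·6 + 4·8 = 87
‖A‖ = √129 = 11.3578, ‖B‖ = √101 = 10.0499
cos = 87/(√129·√101) = 87/√13029 = 0.7622

0.7622


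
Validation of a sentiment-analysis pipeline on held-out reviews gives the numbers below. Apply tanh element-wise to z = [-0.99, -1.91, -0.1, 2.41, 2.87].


tanh(-0.99) = -0.7574
tanh(-1.91) = -0.9571
tanh(-0.1) = -0.0997
tanh(2.41) = 0.984
tanh(2.87) = 0.9936
result = [-0.7574, -0.9571, -0.0997, 0.984, 0.9936]

[-0.7574, -0.9571, -0.0997, 0.984, 0.9936]


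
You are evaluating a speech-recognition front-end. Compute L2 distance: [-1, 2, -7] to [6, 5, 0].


d = √((-1-6)² + (2-5)² + (-7-0)²)
  = √(49 + 9 + 49)
  = √107 = 10.3441

10.3441


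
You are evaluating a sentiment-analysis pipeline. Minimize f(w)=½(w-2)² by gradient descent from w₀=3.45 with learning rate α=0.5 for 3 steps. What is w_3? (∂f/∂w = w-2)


step 1: grad = 3.45-2 = 1.45; w = 3.45 - 0.5·(1.45) = 2.725
step 2: grad = 2.725-2 = 0.725; w = 2.725 - 0.5·(0.725) = 2.3625
step 3: grad = 2.3625-2 = 0.3625; w = 2.3625 - 0.5·(0.3625) = 2.18125

2.18125


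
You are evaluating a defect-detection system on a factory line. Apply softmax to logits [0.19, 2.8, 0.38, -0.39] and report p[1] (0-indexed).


Exponentials: e^0.19=1.2092, e^2.8=16.4446, e^0.38=1.4623, e^-0.39=0.6771
Sum = 19.7932
Softmax = [0.0611, 0.8308, 0.0739, 0.0342]
p[1] = 16.4446/19.7932 = 0.8308

0.8308


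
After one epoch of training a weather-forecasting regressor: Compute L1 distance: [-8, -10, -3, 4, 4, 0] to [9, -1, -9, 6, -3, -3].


d = |-8-9| + |-10+ 1| + |-3+ 9| + |4-6| + |4+ 3| + |0+ 3|
  = 17 + 9 + 6 + 2 + 7 + 3
  = 44

44


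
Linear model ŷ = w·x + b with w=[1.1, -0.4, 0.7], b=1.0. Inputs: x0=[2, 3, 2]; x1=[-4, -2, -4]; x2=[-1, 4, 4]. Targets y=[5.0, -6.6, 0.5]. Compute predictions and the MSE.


ŷ0 = (1.1)·(2) + (-0.4)·(3) + (0.7)·(2) + 1.0 = 3.4
ŷ1 = (1.1)·(-4) + (-0.4)·(-2) + (0.7)·(-4) + 1.0 = -5.4
ŷ2 = (1.1)·(-1) + (-0.4)·(4) + (0.7)·(4) + 1.0 = 1.1
errors² = [2.56, 1.44, 0.36]
MSE = 4.3600/3 = 1.4533

1.4533
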